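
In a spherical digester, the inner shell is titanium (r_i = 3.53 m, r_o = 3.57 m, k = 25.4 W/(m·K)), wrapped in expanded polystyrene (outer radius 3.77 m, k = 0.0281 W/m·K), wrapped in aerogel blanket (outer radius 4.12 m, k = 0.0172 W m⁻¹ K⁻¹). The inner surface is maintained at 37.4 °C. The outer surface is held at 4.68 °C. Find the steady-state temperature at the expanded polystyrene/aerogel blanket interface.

Treat each layer as a resistance in series:
  R_titanium = (1/3.53 − 1/3.57)/(4πk) = 0.003174/(4π·25.4) = 9.944×10^-6 K/W
  R_expanded polystyrene = (1/3.57 − 1/3.77)/(4πk) = 0.01486/(4π·0.0281) = 0.04208 K/W
  R_aerogel blanket = (1/3.77 − 1/4.12)/(4πk) = 0.02253/(4π·0.0172) = 0.1043 K/W
ΣR = 9.944×10^-6 + 0.04208 + 0.1043 = 0.1464 K/W
Q = ΔT/ΣR = (37.4 °C − 4.68 °C)/0.1464 = 223.5 W
From the inner boundary to the expanded polystyrene/aerogel blanket interface, ΣR_partial = 0.04209 K/W.
T_interface = T_in − Q·ΣR_partial = 37.4 °C − (223.5)(0.04209) = 28.0 °C

T = 28.0 °C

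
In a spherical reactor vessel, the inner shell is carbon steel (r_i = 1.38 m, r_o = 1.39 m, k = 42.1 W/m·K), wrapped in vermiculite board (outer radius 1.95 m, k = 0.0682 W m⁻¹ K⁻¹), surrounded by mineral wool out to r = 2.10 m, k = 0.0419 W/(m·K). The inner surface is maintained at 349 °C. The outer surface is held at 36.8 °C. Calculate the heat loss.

Q = 1000 W

Series thermal resistances, inner to outer:
  R_carbon steel = (1/1.38 − 1/1.39)/(4πk) = 0.005213/(4π·42.1) = 9.854×10^-6 K/W
  R_vermiculite board = (1/1.39 − 1/1.95)/(4πk) = 0.2066/(4π·0.0682) = 0.2411 K/W
  R_mineral wool = (1/1.95 − 1/2.10)/(4πk) = 0.03663/(4π·0.0419) = 0.06957 K/W
ΣR = 9.854×10^-6 + 0.2411 + 0.06957 = 0.3107 K/W
Q = ΔT/ΣR = (349 °C − 36.8 °C)/0.3107 = 1000 W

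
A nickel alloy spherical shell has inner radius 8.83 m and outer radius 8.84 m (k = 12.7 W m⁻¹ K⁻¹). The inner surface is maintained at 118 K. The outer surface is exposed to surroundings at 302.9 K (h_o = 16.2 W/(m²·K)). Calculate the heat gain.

Treat each layer as a resistance in series:
  R_nickel alloy = (1/8.83 − 1/8.84)/(4πk) = 1.281×10^-4/(4π·12.7) = 8.027×10^-7 K/W
  R_conv,out = 1/(4πr²h) = 1/(4π·8.84²·16.2) = 6.286×10^-5 K/W
ΣR = 8.027×10^-7 + 6.286×10^-5 = 6.366×10^-5 K/W
Q = ΔT/ΣR = (118 K − 302.9 K)/6.366×10^-5 = -2.90×10^6 W
(Negative Q ⇒ heat flows inward; heat gain = 2.90×10^6 W.)

Q = 2900 kW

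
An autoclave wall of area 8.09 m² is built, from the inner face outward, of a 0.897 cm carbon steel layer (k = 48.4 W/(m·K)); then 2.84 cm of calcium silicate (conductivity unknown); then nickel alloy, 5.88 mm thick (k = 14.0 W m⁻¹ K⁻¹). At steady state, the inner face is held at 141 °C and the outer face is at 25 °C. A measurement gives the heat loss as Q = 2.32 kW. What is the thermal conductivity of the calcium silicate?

ΣR = ΔT/Q = |141 − 25|/2320 = 0.05000 K/W
Known resistances:
  R_carbon steel = L/(kA) = 0.00897/(48.4·8.09) = 2.291×10^-5 K/W
  R_nickel alloy = L/(kA) = 0.00588/(14.0·8.09) = 5.192×10^-5 K/W
R_calcium silicate = ΣR − ΣR_known = 0.05000 − 7.483×10^-5 = 0.04993 K/W
L/(kA) = 0.04993 ⇒ k = 0.0284/(0.04993·8.09) = 0.0703 W/m·K

k = 0.0703 W/m·K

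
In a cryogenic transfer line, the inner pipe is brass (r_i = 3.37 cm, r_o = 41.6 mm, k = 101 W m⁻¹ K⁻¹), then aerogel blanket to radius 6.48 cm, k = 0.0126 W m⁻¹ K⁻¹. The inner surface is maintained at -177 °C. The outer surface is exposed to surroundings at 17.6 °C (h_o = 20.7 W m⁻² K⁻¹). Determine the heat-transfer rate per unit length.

Q' = 34.0 W/m

Series thermal resistances, inner to outer:
  R'_brass = ln(0.0416/0.0337)/(2πk) = 0.2106/(2π·101) = 3.319×10^-4 m·K/W
  R'_aerogel blanket = ln(0.0648/0.0416)/(2πk) = 0.4432/(2π·0.0126) = 5.598 m·K/W
  R'_conv,out = 1/(2πr h) = 1/(2π·0.0648·20.7) = 0.1187 m·K/W
ΣR = 3.319×10^-4 + 5.598 + 0.1187 = 5.717 m·K/W
Q' = ΔT/ΣR = (-177 °C − 17.6 °C)/5.717 = -34.0 W/m
(Negative Q' ⇒ heat flows inward; heat gain = 34.0 W/m.)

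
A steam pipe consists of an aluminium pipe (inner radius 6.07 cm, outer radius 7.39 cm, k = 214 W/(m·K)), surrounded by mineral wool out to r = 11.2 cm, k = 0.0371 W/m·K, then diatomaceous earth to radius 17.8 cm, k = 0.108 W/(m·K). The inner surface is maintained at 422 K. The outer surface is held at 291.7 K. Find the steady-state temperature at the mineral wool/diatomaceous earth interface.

Resistance network (inner→outer):
  R'_aluminium = ln(0.0739/0.0607)/(2πk) = 0.1968/(2π·214) = 1.463×10^-4 m·K/W
  R'_mineral wool = ln(0.112/0.0739)/(2πk) = 0.4158/(2π·0.0371) = 1.784 m·K/W
  R'_diatomaceous earth = ln(0.178/0.112)/(2πk) = 0.4633/(2π·0.108) = 0.6827 m·K/W
ΣR = 1.463×10^-4 + 1.784 + 0.6827 = 2.467 m·K/W
Q' = ΔT/ΣR = (422 K − 291.7 K)/2.467 = 52.82 W/m
From the inner boundary to the mineral wool/diatomaceous earth interface, ΣR_partial = 1.784 m·K/W.
T_interface = T_in − Q'·ΣR_partial = 422 K − (52.82)(1.784) = 327.8 K

T = 327.8 K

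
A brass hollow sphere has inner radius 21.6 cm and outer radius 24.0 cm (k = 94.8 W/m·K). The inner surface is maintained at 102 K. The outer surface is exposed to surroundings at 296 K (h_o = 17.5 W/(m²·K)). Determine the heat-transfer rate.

Resistance network (inner→outer):
  R_brass = (1/0.216 − 1/0.240)/(4πk) = 0.4630/(4π·94.8) = 3.886×10^-4 K/W
  R_conv,out = 1/(4πr²h) = 1/(4π·0.240²·17.5) = 0.07895 K/W
ΣR = 3.886×10^-4 + 0.07895 = 0.07934 K/W
Q = ΔT/ΣR = (102 K − 296 K)/0.07934 = -2450 W
(Negative Q ⇒ heat flows inward; heat gain = 2450 W.)

Q = 2450 W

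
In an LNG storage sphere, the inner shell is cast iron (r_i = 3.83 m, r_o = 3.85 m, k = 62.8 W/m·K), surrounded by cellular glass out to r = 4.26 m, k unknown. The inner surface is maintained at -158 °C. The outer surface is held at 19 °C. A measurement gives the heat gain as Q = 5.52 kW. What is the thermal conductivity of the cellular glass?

k = 0.0620 W/m·K

ΣR = ΔT/Q = |-158 − 19|/5520 = 0.03207 K/W
Known resistances:
  R_cast iron = (1/3.83 − 1/3.85)/(4πk) = 0.001356/(4π·62.8) = 1.719×10^-6 K/W
R_cellular glass = ΣR − ΣR_known = 0.03207 − 1.719×10^-6 = 0.03207 K/W
(1/r₁−1/r₂)/(4πk) = 0.03207 ⇒ k = 0.02500/(4π·0.03207) = 0.0620 W/m·K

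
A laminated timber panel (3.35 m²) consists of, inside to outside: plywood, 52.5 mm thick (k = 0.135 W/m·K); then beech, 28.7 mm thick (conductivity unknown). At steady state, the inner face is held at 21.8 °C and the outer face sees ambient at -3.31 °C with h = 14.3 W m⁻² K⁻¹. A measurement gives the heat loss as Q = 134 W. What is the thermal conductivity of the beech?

k = 0.170 W/m·K

ΣR = ΔT/Q = |21.8 − -3.31|/134 = 0.1874 K/W
Known resistances:
  R_plywood = L/(kA) = 0.0525/(0.135·3.35) = 0.1161 K/W
  R_conv,out = 1/(hA) = 1/(14.3·3.35) = 0.02087 K/W
R_beech = ΣR − ΣR_known = 0.1874 − 0.1370 = 0.05040 K/W
L/(kA) = 0.05040 ⇒ k = 0.0287/(0.05040·3.35) = 0.170 W/m·K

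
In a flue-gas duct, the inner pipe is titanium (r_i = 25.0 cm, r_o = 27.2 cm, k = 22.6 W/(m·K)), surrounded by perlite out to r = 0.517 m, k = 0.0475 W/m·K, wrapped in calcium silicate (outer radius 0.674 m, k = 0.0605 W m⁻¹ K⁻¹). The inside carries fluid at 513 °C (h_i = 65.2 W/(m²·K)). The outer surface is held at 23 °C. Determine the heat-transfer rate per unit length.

Q' = 171 W/m

Series thermal resistances, inner to outer:
  R'_conv,in = 1/(2πr h) = 1/(2π·0.250·65.2) = 0.009764 m·K/W
  R'_titanium = ln(0.272/0.250)/(2πk) = 0.08434/(2π·22.6) = 5.940×10^-4 m·K/W
  R'_perlite = ln(0.517/0.272)/(2πk) = 0.6422/(2π·0.0475) = 2.152 m·K/W
  R'_calcium silicate = ln(0.674/0.517)/(2πk) = 0.2652/(2π·0.0605) = 0.6976 m·K/W
ΣR = 0.009764 + 5.940×10^-4 + 2.152 + 0.6976 = 2.860 m·K/W
Q' = ΔT/ΣR = (513 °C − 23 °C)/2.860 = 171 W/m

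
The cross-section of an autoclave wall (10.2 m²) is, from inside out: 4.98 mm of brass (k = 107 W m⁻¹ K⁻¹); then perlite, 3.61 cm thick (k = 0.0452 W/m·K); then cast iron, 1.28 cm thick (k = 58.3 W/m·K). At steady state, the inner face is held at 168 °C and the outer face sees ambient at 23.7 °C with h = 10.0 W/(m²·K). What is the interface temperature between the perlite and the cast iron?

Series thermal resistances, inner to outer:
  R_brass = L/(kA) = 0.00498/(107·10.2) = 4.563×10^-6 K/W
  R_perlite = L/(kA) = 0.0361/(0.0452·10.2) = 0.07830 K/W
  R_cast iron = L/(kA) = 0.0128/(58.3·10.2) = 2.152×10^-5 K/W
  R_conv,out = 1/(hA) = 1/(10.0·10.2) = 0.009804 K/W
ΣR = 4.563×10^-6 + 0.07830 + 2.152×10^-5 + 0.009804 = 0.08813 K/W
Q = ΔT/ΣR = (168 °C − 23.7 °C)/0.08813 = 1637 W
From the inner boundary to the perlite/cast iron interface, ΣR_partial = 0.07830 K/W.
T_interface = T_in − Q·ΣR_partial = 168 °C − (1637)(0.07830) = 39.8 °C

T = 39.8 °C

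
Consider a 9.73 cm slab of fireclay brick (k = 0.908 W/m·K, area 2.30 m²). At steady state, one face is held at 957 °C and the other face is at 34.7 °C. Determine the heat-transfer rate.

Q = kA·ΔT/L = 0.908 × 2.30 × |957 °C − 34.7 °C| / 0.0973 = 19800 W

Q = 19800 W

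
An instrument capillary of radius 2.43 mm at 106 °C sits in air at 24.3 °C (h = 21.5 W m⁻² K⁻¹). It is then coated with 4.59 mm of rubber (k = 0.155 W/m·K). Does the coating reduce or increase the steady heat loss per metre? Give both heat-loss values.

Critical radius for a cylinder: r_cr = k/h = 0.00721 m = 0.721 cm.
Outer radius after coating: r₂ = 0.00243 + 0.00459 = 0.00702 m.
Since r₁ < r_cr and r₂ ≤ r_cr, the coating moves toward the maximum at r_cr — heat loss rises.
Bare: R = 1/(2πr₁h) = 3.046 m·K/W; Q = 81.7/3.046 = 26.8 W/m.
Coated: R = R_cond + R_conv = 2.144 m·K/W; Q = 81.7/2.144 = 38.1 W/m.

increases: 26.8 → 38.1 W/m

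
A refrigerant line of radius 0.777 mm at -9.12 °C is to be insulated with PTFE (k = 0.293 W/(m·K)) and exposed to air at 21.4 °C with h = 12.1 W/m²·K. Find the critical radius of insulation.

For a cylinder, r_cr = k_ins/h = 0.293/12.1 = 0.0242 m = 2.42 cm

r_cr = 2.42 cm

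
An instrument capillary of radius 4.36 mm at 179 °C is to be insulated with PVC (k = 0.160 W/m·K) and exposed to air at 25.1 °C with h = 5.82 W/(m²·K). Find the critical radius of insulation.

r_cr = 2.75 cm

For a cylinder, r_cr = k_ins/h = 0.160/5.82 = 0.0275 m = 2.75 cm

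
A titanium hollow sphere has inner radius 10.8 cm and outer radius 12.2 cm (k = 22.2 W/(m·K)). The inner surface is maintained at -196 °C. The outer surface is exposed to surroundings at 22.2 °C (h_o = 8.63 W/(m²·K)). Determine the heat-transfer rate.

Q = 350 W

Treat each layer as a resistance in series:
  R_titanium = (1/0.108 − 1/0.122)/(4πk) = 1.063/(4π·22.2) = 0.003809 K/W
  R_conv,out = 1/(4πr²h) = 1/(4π·0.122²·8.63) = 0.6195 K/W
ΣR = 0.003809 + 0.6195 = 0.6233 K/W
Q = ΔT/ΣR = (-196 °C − 22.2 °C)/0.6233 = -350 W
(Negative Q ⇒ heat flows inward; heat gain = 350 W.)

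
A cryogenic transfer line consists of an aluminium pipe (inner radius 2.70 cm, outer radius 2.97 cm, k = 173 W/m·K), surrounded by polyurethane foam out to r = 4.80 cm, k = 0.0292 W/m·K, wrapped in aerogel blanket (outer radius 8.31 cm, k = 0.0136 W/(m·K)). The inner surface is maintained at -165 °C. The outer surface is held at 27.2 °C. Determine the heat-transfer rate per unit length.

Series thermal resistances, inner to outer:
  R'_aluminium = ln(0.0297/0.0270)/(2πk) = 0.09531/(2π·173) = 8.768×10^-5 m·K/W
  R'_polyurethane foam = ln(0.0480/0.0297)/(2πk) = 0.4801/(2π·0.0292) = 2.617 m·K/W
  R'_aerogel blanket = ln(0.0831/0.0480)/(2πk) = 0.5488/(2π·0.0136) = 6.423 m·K/W
ΣR = 8.768×10^-5 + 2.617 + 6.423 = 9.040 m·K/W
Q' = ΔT/ΣR = (-165 °C − 27.2 °C)/9.040 = -21.3 W/m
(Negative Q' ⇒ heat flows inward; heat gain = 21.3 W/m.)

Q' = 21.3 W/m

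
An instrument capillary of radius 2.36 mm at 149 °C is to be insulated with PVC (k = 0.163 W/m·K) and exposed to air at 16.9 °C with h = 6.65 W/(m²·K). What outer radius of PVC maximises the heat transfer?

For a cylinder, r_cr = k_ins/h = 0.163/6.65 = 0.0245 m = 2.45 cm

r_cr = 2.45 cm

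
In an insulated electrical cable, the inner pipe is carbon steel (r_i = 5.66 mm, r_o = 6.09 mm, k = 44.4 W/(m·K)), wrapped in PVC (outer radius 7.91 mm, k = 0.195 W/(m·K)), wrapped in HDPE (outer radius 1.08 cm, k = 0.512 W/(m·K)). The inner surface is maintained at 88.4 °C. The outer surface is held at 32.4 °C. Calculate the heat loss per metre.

Series thermal resistances, inner to outer:
  R'_carbon steel = ln(0.00609/0.00566)/(2πk) = 0.07322/(2π·44.4) = 2.625×10^-4 m·K/W
  R'_PVC = ln(0.00791/0.00609)/(2πk) = 0.2615/(2π·0.195) = 0.2134 m·K/W
  R'_HDPE = ln(0.0108/0.00791)/(2πk) = 0.3114/(2π·0.512) = 0.09680 m·K/W
ΣR = 2.625×10^-4 + 0.2134 + 0.09680 = 0.3105 m·K/W
Q' = ΔT/ΣR = (88.4 °C − 32.4 °C)/0.3105 = 180 W/m

Q' = 180 W/m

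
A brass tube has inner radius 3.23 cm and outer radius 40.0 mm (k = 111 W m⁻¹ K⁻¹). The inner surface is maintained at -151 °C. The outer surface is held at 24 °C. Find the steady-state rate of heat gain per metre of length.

Q' = 2πk·ΔT/ln(r₂/r₁) = 2π × 111 × 175 / ln(0.0400/0.0323) = 5.71×10^5 W/m

Q' = 5.71×10^5 W/m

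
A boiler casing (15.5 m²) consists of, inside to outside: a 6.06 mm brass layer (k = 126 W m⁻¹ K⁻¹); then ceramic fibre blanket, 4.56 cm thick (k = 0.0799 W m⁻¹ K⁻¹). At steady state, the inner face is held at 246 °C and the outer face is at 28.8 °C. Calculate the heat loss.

Q = 5900 W

Resistance network (inner→outer):
  R_brass = L/(kA) = 0.00606/(126·15.5) = 3.103×10^-6 K/W
  R_ceramic fibre blanket = L/(kA) = 0.0456/(0.0799·15.5) = 0.03682 K/W
ΣR = 3.103×10^-6 + 0.03682 = 0.03682 K/W
Q = ΔT/ΣR = (246 °C − 28.8 °C)/0.03682 = 5900 W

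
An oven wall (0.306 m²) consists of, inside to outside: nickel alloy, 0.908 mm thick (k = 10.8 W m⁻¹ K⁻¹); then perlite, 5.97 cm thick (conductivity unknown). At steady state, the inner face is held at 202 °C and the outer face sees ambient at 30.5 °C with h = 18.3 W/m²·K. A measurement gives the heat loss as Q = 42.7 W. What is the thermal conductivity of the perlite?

k = 0.0508 W/m·K

ΣR = ΔT/Q = |202 − 30.5|/42.7 = 4.016 K/W
Known resistances:
  R_nickel alloy = L/(kA) = 9.08×10^-4/(10.8·0.306) = 2.748×10^-4 K/W
  R_conv,out = 1/(hA) = 1/(18.3·0.306) = 0.1786 K/W
R_perlite = ΣR − ΣR_known = 4.016 − 0.1789 = 3.837 K/W
L/(kA) = 3.837 ⇒ k = 0.0597/(3.837·0.306) = 0.0508 W/m·K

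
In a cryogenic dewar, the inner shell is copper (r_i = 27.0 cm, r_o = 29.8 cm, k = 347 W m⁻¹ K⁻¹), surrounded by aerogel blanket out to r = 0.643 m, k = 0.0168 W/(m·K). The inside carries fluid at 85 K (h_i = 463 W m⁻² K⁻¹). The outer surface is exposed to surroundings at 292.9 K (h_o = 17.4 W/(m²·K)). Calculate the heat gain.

Q = 24.3 W

Resistance network (inner→outer):
  R_conv,in = 1/(4πr²h) = 1/(4π·0.270²·463) = 0.002358 K/W
  R_copper = (1/0.270 − 1/0.298)/(4πk) = 0.3480/(4π·347) = 7.981×10^-5 K/W
  R_aerogel blanket = (1/0.298 − 1/0.643)/(4πk) = 1.800/(4π·0.0168) = 8.529 K/W
  R_conv,out = 1/(4πr²h) = 1/(4π·0.643²·17.4) = 0.01106 K/W
ΣR = 0.002358 + 7.981×10^-5 + 8.529 + 0.01106 = 8.542 K/W
Q = ΔT/ΣR = (85 K − 292.9 K)/8.542 = -24.3 W
(Negative Q ⇒ heat flows inward; heat gain = 24.3 W.)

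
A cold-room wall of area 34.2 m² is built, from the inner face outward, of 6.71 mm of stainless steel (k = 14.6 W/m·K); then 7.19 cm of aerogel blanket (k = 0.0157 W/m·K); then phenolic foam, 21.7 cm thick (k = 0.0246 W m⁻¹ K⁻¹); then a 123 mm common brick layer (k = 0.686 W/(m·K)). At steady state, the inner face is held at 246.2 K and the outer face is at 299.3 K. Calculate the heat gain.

Treat each layer as a resistance in series:
  R_stainless steel = L/(kA) = 0.00671/(14.6·34.2) = 1.344×10^-5 K/W
  R_aerogel blanket = L/(kA) = 0.0719/(0.0157·34.2) = 0.1339 K/W
  R_phenolic foam = L/(kA) = 0.217/(0.0246·34.2) = 0.2579 K/W
  R_common brick = L/(kA) = 0.123/(0.686·34.2) = 0.005243 K/W
ΣR = 1.344×10^-5 + 0.1339 + 0.2579 + 0.005243 = 0.3971 K/W
Q = ΔT/ΣR = (246.2 K − 299.3 K)/0.3971 = -134 W
(Negative Q ⇒ heat flows inward; heat gain = 134 W.)

Q = 134 W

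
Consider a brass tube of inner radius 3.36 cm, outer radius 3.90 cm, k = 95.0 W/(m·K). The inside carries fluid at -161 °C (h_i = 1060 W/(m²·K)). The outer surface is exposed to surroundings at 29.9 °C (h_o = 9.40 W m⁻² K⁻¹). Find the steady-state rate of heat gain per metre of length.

Q' = 435 W/m

Series thermal resistances, inner to outer:
  R'_conv,in = 1/(2πr h) = 1/(2π·0.0336·1060) = 0.004469 m·K/W
  R'_brass = ln(0.0390/0.0336)/(2πk) = 0.1490/(2π·95.0) = 2.497×10^-4 m·K/W
  R'_conv,out = 1/(2πr h) = 1/(2π·0.0390·9.40) = 0.4341 m·K/W
ΣR = 0.004469 + 2.497×10^-4 + 0.4341 = 0.4388 m·K/W
Q' = ΔT/ΣR = (-161 °C − 29.9 °C)/0.4388 = -435 W/m
(Negative Q' ⇒ heat flows inward; heat gain = 435 W/m.)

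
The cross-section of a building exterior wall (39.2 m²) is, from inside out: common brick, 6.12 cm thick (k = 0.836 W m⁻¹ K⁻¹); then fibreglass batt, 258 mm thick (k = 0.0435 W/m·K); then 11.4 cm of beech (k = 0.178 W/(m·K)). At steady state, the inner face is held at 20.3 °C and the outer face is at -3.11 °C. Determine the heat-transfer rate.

Resistance network (inner→outer):
  R_common brick = L/(kA) = 0.0612/(0.836·39.2) = 0.001867 K/W
  R_fibreglass batt = L/(kA) = 0.258/(0.0435·39.2) = 0.1513 K/W
  R_beech = L/(kA) = 0.114/(0.178·39.2) = 0.01634 K/W
ΣR = 0.001867 + 0.1513 + 0.01634 = 0.1695 K/W
Q = ΔT/ΣR = (20.3 °C − -3.11 °C)/0.1695 = 138 W

Q = 138 W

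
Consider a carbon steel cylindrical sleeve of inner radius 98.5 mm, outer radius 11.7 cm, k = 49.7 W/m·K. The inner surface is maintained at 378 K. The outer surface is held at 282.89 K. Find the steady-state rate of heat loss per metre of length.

Q' = 173 kW/m

Q' = 2πk·ΔT/ln(r₂/r₁) = 2π × 49.7 × 95.11 / ln(0.117/0.0985) = 1.73×10^5 W/m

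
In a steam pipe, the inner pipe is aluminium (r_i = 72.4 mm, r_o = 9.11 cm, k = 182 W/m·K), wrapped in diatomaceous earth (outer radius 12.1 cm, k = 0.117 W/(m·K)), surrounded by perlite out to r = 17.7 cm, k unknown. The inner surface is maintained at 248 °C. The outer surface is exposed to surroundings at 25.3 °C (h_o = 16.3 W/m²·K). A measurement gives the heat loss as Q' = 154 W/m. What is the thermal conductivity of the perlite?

ΣR = ΔT/Q' = |248 − 25.3|/154 = 1.446 m·K/W
Known resistances:
  R'_aluminium = ln(0.0911/0.0724)/(2πk) = 0.2298/(2π·182) = 2.009×10^-4 m·K/W
  R'_diatomaceous earth = ln(0.121/0.0911)/(2πk) = 0.2838/(2π·0.117) = 0.3861 m·K/W
  R'_conv,out = 1/(2πr h) = 1/(2π·0.177·16.3) = 0.05516 m·K/W
R_perlite = ΣR − ΣR_known = 1.446 − 0.4415 = 1.004 m·K/W
ln(r₂/r₁)/(2πk) = 1.004 ⇒ k = 0.3804/(2π·1.004) = 0.0603 W/m·K

k = 0.0603 W/m·K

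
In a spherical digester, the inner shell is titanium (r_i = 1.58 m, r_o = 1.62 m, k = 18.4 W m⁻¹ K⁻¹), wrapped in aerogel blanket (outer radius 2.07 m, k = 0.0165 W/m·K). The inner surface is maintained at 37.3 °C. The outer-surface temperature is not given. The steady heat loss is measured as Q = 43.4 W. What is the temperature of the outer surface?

Sum the resistances:
  R_titanium = (1/1.58 − 1/1.62)/(4πk) = 0.01563/(4π·18.4) = 6.759×10^-5 K/W
  R_aerogel blanket = (1/1.62 − 1/2.07)/(4πk) = 0.1342/(4π·0.0165) = 0.6472 K/W
ΣR = 0.6473 K/W
ΔT = Q·ΣR = 43.4 × 0.6473 = 28.09 K
Heat flows outward, so T_out = T_in − ΔT = 37.3 − 28.09 = 9.21 °C

T_out = 9.21 °C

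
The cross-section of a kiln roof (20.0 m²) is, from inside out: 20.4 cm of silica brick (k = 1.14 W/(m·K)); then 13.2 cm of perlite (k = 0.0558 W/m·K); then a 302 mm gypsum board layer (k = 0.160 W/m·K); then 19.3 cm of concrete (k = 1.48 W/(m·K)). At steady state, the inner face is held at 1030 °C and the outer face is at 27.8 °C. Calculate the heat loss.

Series thermal resistances, inner to outer:
  R_silica brick = L/(kA) = 0.204/(1.14·20.0) = 0.008947 K/W
  R_perlite = L/(kA) = 0.132/(0.0558·20.0) = 0.1183 K/W
  R_gypsum board = L/(kA) = 0.302/(0.160·20.0) = 0.09437 K/W
  R_concrete = L/(kA) = 0.193/(1.48·20.0) = 0.006520 K/W
ΣR = 0.008947 + 0.1183 + 0.09437 + 0.006520 = 0.2281 K/W
Q = ΔT/ΣR = (1030 °C − 27.8 °C)/0.2281 = 4390 W

Q = 4390 W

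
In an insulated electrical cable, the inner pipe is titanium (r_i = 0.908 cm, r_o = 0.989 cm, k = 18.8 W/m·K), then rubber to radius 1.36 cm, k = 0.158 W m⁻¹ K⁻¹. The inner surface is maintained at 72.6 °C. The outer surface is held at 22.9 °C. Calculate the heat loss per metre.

Q' = 155 W/m

Series thermal resistances, inner to outer:
  R'_titanium = ln(0.00989/0.00908)/(2πk) = 0.08545/(2π·18.8) = 7.234×10^-4 m·K/W
  R'_rubber = ln(0.0136/0.00989)/(2πk) = 0.3185/(2π·0.158) = 0.3209 m·K/W
ΣR = 7.234×10^-4 + 0.3209 = 0.3216 m·K/W
Q' = ΔT/ΣR = (72.6 °C − 22.9 °C)/0.3216 = 155 W/m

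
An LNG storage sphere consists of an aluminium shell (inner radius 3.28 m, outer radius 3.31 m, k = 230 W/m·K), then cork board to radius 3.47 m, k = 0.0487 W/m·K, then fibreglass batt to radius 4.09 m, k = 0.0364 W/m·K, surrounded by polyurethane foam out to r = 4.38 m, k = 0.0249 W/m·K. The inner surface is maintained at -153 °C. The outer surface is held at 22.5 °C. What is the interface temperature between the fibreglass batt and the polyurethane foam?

Resistance network (inner→outer):
  R_aluminium = (1/3.28 − 1/3.31)/(4πk) = 0.002763/(4π·230) = 9.561×10^-7 K/W
  R_cork board = (1/3.31 − 1/3.47)/(4πk) = 0.01393/(4π·0.0487) = 0.02276 K/W
  R_fibreglass batt = (1/3.47 − 1/4.09)/(4πk) = 0.04369/(4π·0.0364) = 0.09551 K/W
  R_polyurethane foam = (1/4.09 − 1/4.38)/(4πk) = 0.01619/(4π·0.0249) = 0.05174 K/W
ΣR = 9.561×10^-7 + 0.02276 + 0.09551 + 0.05174 = 0.1700 K/W
Q = ΔT/ΣR = (-153 °C − 22.5 °C)/0.1700 = -1032 W
From the inner boundary to the fibreglass batt/polyurethane foam interface, ΣR_partial = 0.1183 K/W.
T_interface = T_in − Q·ΣR_partial = -153 °C − (-1032)(0.1183) = -30.9 °C

T = -30.9 °C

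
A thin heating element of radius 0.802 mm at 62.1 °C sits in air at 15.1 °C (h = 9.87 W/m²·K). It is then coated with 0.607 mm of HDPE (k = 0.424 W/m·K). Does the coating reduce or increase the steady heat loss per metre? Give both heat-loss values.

increases: 2.34 → 4.03 W/m

Critical radius for a cylinder: r_cr = k/h = 0.0430 m = 4.30 cm.
Outer radius after coating: r₂ = 8.02×10^-4 + 6.07×10^-4 = 0.001409 m.
Since r₁ < r_cr and r₂ ≤ r_cr, the coating moves toward the maximum at r_cr — heat loss rises.
Bare: R = 1/(2πr₁h) = 20.11 m·K/W; Q = 47/20.11 = 2.34 W/m.
Coated: R = R_cond + R_conv = 11.66 m·K/W; Q = 47/11.66 = 4.03 W/m.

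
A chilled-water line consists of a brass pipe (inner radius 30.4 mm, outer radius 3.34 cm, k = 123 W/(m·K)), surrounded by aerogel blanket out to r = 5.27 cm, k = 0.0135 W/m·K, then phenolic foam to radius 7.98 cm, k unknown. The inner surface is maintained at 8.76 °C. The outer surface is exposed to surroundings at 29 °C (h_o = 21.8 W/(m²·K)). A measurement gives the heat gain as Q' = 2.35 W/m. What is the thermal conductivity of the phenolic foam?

k = 0.0210 W/m·K

ΣR = ΔT/Q' = |8.76 − 29|/2.35 = 8.613 m·K/W
Known resistances:
  R'_brass = ln(0.0334/0.0304)/(2πk) = 0.09411/(2π·123) = 1.218×10^-4 m·K/W
  R'_aerogel blanket = ln(0.0527/0.0334)/(2πk) = 0.4561/(2π·0.0135) = 5.377 m·K/W
  R'_conv,out = 1/(2πr h) = 1/(2π·0.0798·21.8) = 0.09149 m·K/W
R_phenolic foam = ΣR − ΣR_known = 8.613 − 5.469 = 3.144 m·K/W
ln(r₂/r₁)/(2πk) = 3.144 ⇒ k = 0.4149/(2π·3.144) = 0.0210 W/m·K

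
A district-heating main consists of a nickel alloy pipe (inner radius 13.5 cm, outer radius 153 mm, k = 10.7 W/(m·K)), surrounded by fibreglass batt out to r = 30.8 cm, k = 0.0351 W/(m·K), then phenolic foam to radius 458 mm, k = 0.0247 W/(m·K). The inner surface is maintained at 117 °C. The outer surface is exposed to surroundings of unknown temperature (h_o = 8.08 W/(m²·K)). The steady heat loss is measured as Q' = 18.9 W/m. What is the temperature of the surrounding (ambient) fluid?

T_out = 7.9 °C

Series resistances:
  R'_nickel alloy = ln(0.153/0.135)/(2πk) = 0.1252/(2π·10.7) = 0.001862 m·K/W
  R'_fibreglass batt = ln(0.308/0.153)/(2πk) = 0.6997/(2π·0.0351) = 3.172 m·K/W
  R'_phenolic foam = ln(0.458/0.308)/(2πk) = 0.3968/(2π·0.0247) = 2.557 m·K/W
  R'_conv,out = 1/(2πr h) = 1/(2π·0.458·8.08) = 0.04301 m·K/W
ΣR = 5.774 m·K/W
ΔT = Q'·ΣR = 18.9 × 5.774 = 109.1 K
Heat flows outward, so T_out = T_in − ΔT = 117 − 109.1 = 7.9 °C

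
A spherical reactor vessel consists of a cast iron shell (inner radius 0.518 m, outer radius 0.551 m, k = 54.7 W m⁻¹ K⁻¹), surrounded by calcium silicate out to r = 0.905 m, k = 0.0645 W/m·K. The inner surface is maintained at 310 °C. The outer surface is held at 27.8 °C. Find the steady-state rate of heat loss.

Q = 322 W

Treat each layer as a resistance in series:
  R_cast iron = (1/0.518 − 1/0.551)/(4πk) = 0.1156/(4π·54.7) = 1.682×10^-4 K/W
  R_calcium silicate = (1/0.551 − 1/0.905)/(4πk) = 0.7099/(4π·0.0645) = 0.8759 K/W
ΣR = 1.682×10^-4 + 0.8759 = 0.8761 K/W
Q = ΔT/ΣR = (310 °C − 27.8 °C)/0.8761 = 322 W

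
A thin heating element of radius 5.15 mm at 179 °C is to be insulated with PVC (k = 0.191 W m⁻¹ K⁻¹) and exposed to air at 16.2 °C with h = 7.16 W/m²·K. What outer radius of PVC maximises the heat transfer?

For a cylinder, r_cr = k_ins/h = 0.191/7.16 = 0.0267 m = 2.67 cm

r_cr = 2.67 cm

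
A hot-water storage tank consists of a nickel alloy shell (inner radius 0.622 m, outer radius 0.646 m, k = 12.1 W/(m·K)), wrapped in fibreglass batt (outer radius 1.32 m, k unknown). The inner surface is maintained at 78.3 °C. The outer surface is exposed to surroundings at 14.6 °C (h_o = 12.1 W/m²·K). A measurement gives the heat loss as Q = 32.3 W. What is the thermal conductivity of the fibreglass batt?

ΣR = ΔT/Q = |78.3 − 14.6|/32.3 = 1.972 K/W
Known resistances:
  R_nickel alloy = (1/0.622 − 1/0.646)/(4πk) = 0.05973/(4π·12.1) = 3.928×10^-4 K/W
  R_conv,out = 1/(4πr²h) = 1/(4π·1.32²·12.1) = 0.003774 K/W
R_fibreglass batt = ΣR − ΣR_known = 1.972 − 0.004167 = 1.968 K/W
(1/r₁−1/r₂)/(4πk) = 1.968 ⇒ k = 0.7904/(4π·1.968) = 0.0320 W/m·K

k = 0.0320 W/m·K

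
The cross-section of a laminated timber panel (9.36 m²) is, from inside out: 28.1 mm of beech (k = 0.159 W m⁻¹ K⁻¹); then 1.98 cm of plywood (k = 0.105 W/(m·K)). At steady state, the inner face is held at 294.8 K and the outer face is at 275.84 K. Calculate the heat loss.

Resistance network (inner→outer):
  R_beech = L/(kA) = 0.0281/(0.159·9.36) = 0.01888 K/W
  R_plywood = L/(kA) = 0.0198/(0.105·9.36) = 0.02015 K/W
ΣR = 0.01888 + 0.02015 = 0.03903 K/W
Q = ΔT/ΣR = (294.8 K − 275.84 K)/0.03903 = 486 W

Q = 486 W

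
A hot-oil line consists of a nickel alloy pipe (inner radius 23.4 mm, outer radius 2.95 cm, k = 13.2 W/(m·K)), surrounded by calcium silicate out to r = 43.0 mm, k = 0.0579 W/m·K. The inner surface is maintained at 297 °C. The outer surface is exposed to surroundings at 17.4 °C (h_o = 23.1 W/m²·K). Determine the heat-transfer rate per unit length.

Treat each layer as a resistance in series:
  R'_nickel alloy = ln(0.0295/0.0234)/(2πk) = 0.2317/(2π·13.2) = 0.002793 m·K/W
  R'_calcium silicate = ln(0.0430/0.0295)/(2πk) = 0.3768/(2π·0.0579) = 1.036 m·K/W
  R'_conv,out = 1/(2πr h) = 1/(2π·0.0430·23.1) = 0.1602 m·K/W
ΣR = 0.002793 + 1.036 + 0.1602 = 1.199 m·K/W
Q' = ΔT/ΣR = (297 °C − 17.4 °C)/1.199 = 233 W/m

Q' = 233 W/m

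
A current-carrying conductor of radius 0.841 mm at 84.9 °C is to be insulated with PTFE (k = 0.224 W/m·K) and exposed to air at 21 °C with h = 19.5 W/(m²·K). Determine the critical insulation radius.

r_cr = 1.15 cm

For a cylinder, r_cr = k_ins/h = 0.224/19.5 = 0.0115 m = 1.15 cm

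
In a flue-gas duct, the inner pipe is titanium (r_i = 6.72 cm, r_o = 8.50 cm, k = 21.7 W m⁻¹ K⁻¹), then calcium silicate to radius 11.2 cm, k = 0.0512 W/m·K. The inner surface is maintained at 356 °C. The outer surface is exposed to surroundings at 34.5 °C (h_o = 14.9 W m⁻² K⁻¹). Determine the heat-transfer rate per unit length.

Q' = 337 W/m

Resistance network (inner→outer):
  R'_titanium = ln(0.0850/0.0672)/(2πk) = 0.2350/(2π·21.7) = 0.001723 m·K/W
  R'_calcium silicate = ln(0.112/0.0850)/(2πk) = 0.2758/(2π·0.0512) = 0.8575 m·K/W
  R'_conv,out = 1/(2πr h) = 1/(2π·0.112·14.9) = 0.09537 m·K/W
ΣR = 0.001723 + 0.8575 + 0.09537 = 0.9546 m·K/W
Q' = ΔT/ΣR = (356 °C − 34.5 °C)/0.9546 = 337 W/m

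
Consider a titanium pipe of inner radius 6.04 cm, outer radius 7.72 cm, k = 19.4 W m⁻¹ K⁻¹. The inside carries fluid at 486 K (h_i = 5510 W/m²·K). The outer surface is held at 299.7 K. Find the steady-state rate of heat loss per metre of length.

Resistance network (inner→outer):
  R'_conv,in = 1/(2πr h) = 1/(2π·0.0604·5510) = 4.782×10^-4 m·K/W
  R'_titanium = ln(0.0772/0.0604)/(2πk) = 0.2454/(2π·19.4) = 0.002013 m·K/W
ΣR = 4.782×10^-4 + 0.002013 = 0.002491 m·K/W
Q' = ΔT/ΣR = (486 K − 299.7 K)/0.002491 = 74800 W/m

Q' = 74.8 kW/m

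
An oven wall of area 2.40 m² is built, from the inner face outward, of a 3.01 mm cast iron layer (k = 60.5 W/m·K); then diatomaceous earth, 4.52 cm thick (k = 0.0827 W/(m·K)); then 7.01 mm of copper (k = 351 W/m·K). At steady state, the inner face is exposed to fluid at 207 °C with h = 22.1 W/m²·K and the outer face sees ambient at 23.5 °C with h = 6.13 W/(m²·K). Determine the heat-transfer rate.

Resistance network (inner→outer):
  R_conv,in = 1/(hA) = 1/(22.1·2.40) = 0.01885 K/W
  R_cast iron = L/(kA) = 0.00301/(60.5·2.40) = 2.073×10^-5 K/W
  R_diatomaceous earth = L/(kA) = 0.0452/(0.0827·2.40) = 0.2277 K/W
  R_copper = L/(kA) = 0.00701/(351·2.40) = 8.321×10^-6 K/W
  R_conv,out = 1/(hA) = 1/(6.13·2.40) = 0.06797 K/W
ΣR = 0.01885 + 2.073×10^-5 + 0.2277 + 8.321×10^-6 + 0.06797 = 0.3145 K/W
Q = ΔT/ΣR = (207 °C − 23.5 °C)/0.3145 = 583 W

Q = 583 W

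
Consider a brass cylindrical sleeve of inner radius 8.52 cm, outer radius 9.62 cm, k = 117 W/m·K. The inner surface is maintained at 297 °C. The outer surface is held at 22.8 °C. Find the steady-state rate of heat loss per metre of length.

Q' = 1660 kW/m

Q' = 2πk·ΔT/ln(r₂/r₁) = 2π × 117 × 274.2 / ln(0.0962/0.0852) = 1.66×10^6 W/m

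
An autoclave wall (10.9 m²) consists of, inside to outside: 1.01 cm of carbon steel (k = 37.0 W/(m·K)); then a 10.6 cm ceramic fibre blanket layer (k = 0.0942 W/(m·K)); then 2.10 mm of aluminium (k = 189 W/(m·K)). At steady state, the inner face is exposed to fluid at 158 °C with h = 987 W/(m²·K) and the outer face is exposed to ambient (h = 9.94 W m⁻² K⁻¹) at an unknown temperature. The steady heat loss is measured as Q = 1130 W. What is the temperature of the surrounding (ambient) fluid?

Sum the resistances:
  R_conv,in = 1/(hA) = 1/(987·10.9) = 9.295×10^-5 K/W
  R_carbon steel = L/(kA) = 0.0101/(37.0·10.9) = 2.504×10^-5 K/W
  R_ceramic fibre blanket = L/(kA) = 0.106/(0.0942·10.9) = 0.1032 K/W
  R_aluminium = L/(kA) = 0.00210/(189·10.9) = 1.019×10^-6 K/W
  R_conv,out = 1/(hA) = 1/(9.94·10.9) = 0.009230 K/W
ΣR = 0.1126 K/W
ΔT = Q·ΣR = 1130 × 0.1126 = 127.2 K
Heat flows outward, so T_out = T_in − ΔT = 158 − 127.2 = 30.8 °C

T_out = 30.8 °C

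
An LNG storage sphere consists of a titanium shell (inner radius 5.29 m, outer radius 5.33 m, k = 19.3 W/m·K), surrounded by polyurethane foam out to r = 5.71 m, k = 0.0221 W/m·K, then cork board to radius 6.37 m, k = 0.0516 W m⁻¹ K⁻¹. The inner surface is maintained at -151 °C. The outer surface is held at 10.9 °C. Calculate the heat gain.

Q = 2.22 kW

Resistance network (inner→outer):
  R_titanium = (1/5.29 − 1/5.33)/(4πk) = 0.001419/(4π·19.3) = 5.849×10^-6 K/W
  R_polyurethane foam = (1/5.33 − 1/5.71)/(4πk) = 0.01249/(4π·0.0221) = 0.04496 K/W
  R_cork board = (1/5.71 − 1/6.37)/(4πk) = 0.01815/(4π·0.0516) = 0.02798 K/W
ΣR = 5.849×10^-6 + 0.04496 + 0.02798 = 0.07295 K/W
Q = ΔT/ΣR = (-151 °C − 10.9 °C)/0.07295 = -2220 W
(Negative Q ⇒ heat flows inward; heat gain = 2220 W.)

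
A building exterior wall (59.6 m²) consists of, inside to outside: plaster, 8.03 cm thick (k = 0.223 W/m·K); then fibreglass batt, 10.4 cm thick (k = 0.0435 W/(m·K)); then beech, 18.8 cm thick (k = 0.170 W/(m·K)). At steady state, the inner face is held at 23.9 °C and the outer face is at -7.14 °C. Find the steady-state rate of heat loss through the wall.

Treat each layer as a resistance in series:
  R_plaster = L/(kA) = 0.0803/(0.223·59.6) = 0.006042 K/W
  R_fibreglass batt = L/(kA) = 0.104/(0.0435·59.6) = 0.04011 K/W
  R_beech = L/(kA) = 0.188/(0.170·59.6) = 0.01856 K/W
ΣR = 0.006042 + 0.04011 + 0.01856 = 0.06471 K/W
Q = ΔT/ΣR = (23.9 °C − -7.14 °C)/0.06471 = 480 W

Q = 480 W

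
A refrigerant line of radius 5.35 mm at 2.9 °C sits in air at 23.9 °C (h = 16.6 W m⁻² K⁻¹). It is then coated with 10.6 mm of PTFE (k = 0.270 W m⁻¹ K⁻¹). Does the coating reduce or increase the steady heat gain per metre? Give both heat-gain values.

increases: 11.7 → 16.9 W/m

Critical radius for a cylinder: r_cr = k/h = 0.0163 m = 1.63 cm.
Outer radius after coating: r₂ = 0.00535 + 0.0106 = 0.01595 m.
Since r₁ < r_cr and r₂ ≤ r_cr, the coating moves toward the maximum at r_cr — heat gain rises.
Bare: R = 1/(2πr₁h) = 1.792 m·K/W; Q = 21/1.792 = 11.7 W/m.
Coated: R = R_cond + R_conv = 1.245 m·K/W; Q = 21/1.245 = 16.9 W/m.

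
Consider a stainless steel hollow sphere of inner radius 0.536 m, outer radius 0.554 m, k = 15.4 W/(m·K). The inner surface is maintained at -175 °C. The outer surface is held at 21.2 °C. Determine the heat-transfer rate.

Q = 626 kW

Q = 4πk·ΔT/(1/r₁ − 1/r₂) = 4π × 15.4 × 196.2 / (1/0.536 − 1/0.554) = 6.26×10^5 W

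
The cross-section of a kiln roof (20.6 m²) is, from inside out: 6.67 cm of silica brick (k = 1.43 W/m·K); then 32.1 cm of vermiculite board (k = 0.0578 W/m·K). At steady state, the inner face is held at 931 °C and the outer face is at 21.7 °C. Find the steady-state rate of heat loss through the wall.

Series thermal resistances, inner to outer:
  R_silica brick = L/(kA) = 0.0667/(1.43·20.6) = 0.002264 K/W
  R_vermiculite board = L/(kA) = 0.321/(0.0578·20.6) = 0.2696 K/W
ΣR = 0.002264 + 0.2696 = 0.2719 K/W
Q = ΔT/ΣR = (931 °C − 21.7 °C)/0.2719 = 3340 W

Q = 3.34 kW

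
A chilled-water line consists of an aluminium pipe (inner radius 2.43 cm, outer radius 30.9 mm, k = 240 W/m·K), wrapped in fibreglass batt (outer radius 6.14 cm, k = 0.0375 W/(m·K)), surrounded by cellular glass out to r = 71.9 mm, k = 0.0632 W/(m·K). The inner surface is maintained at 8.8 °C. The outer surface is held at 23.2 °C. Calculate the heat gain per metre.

Resistance network (inner→outer):
  R'_aluminium = ln(0.0309/0.0243)/(2πk) = 0.2403/(2π·240) = 1.593×10^-4 m·K/W
  R'_fibreglass batt = ln(0.0614/0.0309)/(2πk) = 0.6867/(2π·0.0375) = 2.914 m·K/W
  R'_cellular glass = ln(0.0719/0.0614)/(2πk) = 0.1579/(2π·0.0632) = 0.3976 m·K/W
ΣR = 1.593×10^-4 + 2.914 + 0.3976 = 3.312 m·K/W
Q' = ΔT/ΣR = (8.8 °C − 23.2 °C)/3.312 = -4.35 W/m
(Negative Q' ⇒ heat flows inward; heat gain = 4.35 W/m.)

Q' = 4.35 W/m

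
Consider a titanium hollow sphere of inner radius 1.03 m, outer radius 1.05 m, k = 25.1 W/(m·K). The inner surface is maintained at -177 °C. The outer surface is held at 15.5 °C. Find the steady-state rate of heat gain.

Q = 3280 kW

Q = 4πk·ΔT/(1/r₁ − 1/r₂) = 4π × 25.1 × 192.5 / (1/1.03 − 1/1.05) = 3.28×10^6 W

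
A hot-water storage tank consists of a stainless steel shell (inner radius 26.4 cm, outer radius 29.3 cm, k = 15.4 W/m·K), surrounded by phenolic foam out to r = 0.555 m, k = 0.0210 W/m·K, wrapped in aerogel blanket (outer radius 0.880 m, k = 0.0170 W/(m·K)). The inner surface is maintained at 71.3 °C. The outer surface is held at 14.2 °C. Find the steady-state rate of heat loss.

Treat each layer as a resistance in series:
  R_stainless steel = (1/0.264 − 1/0.293)/(4πk) = 0.3749/(4π·15.4) = 0.001937 K/W
  R_phenolic foam = (1/0.293 − 1/0.555)/(4πk) = 1.611/(4π·0.0210) = 6.105 K/W
  R_aerogel blanket = (1/0.555 − 1/0.880)/(4πk) = 0.6654/(4π·0.0170) = 3.115 K/W
ΣR = 0.001937 + 6.105 + 3.115 = 9.222 K/W
Q = ΔT/ΣR = (71.3 °C − 14.2 °C)/9.222 = 6.19 W

Q = 6.19 W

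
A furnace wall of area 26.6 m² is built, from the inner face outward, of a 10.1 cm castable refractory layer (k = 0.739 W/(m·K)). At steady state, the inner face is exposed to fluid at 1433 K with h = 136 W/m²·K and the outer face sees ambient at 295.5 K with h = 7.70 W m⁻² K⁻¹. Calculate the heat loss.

Treat each layer as a resistance in series:
  R_conv,in = 1/(hA) = 1/(136·26.6) = 2.764×10^-4 K/W
  R_castable refractory = L/(kA) = 0.101/(0.739·26.6) = 0.005138 K/W
  R_conv,out = 1/(hA) = 1/(7.70·26.6) = 0.004882 K/W
ΣR = 2.764×10^-4 + 0.005138 + 0.004882 = 0.01030 K/W
Q = ΔT/ΣR = (1433 K − 295.5 K)/0.01030 = 1.10×10^5 W

Q = 1.10×10^5 W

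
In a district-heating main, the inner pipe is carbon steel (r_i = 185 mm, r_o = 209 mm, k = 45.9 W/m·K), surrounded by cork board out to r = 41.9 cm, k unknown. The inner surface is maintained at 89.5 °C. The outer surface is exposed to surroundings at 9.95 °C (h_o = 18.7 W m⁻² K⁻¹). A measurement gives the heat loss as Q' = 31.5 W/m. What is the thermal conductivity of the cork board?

ΣR = ΔT/Q' = |89.5 − 9.95|/31.5 = 2.525 m·K/W
Known resistances:
  R'_carbon steel = ln(0.209/0.185)/(2πk) = 0.1220/(2π·45.9) = 4.230×10^-4 m·K/W
  R'_conv,out = 1/(2πr h) = 1/(2π·0.419·18.7) = 0.02031 m·K/W
R_cork board = ΣR − ΣR_known = 2.525 − 0.02073 = 2.504 m·K/W
ln(r₂/r₁)/(2πk) = 2.504 ⇒ k = 0.6955/(2π·2.504) = 0.0442 W/m·K

k = 0.0442 W/m·K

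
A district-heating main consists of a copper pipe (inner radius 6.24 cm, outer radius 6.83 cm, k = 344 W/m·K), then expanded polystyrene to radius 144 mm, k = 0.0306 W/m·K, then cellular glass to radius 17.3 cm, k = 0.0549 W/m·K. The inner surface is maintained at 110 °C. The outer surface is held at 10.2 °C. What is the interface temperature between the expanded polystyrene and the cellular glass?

T = 22.2 °C

Resistance network (inner→outer):
  R'_copper = ln(0.0683/0.0624)/(2πk) = 0.09034/(2π·344) = 4.180×10^-5 m·K/W
  R'_expanded polystyrene = ln(0.144/0.0683)/(2πk) = 0.7459/(2π·0.0306) = 3.880 m·K/W
  R'_cellular glass = ln(0.173/0.144)/(2πk) = 0.1835/(2π·0.0549) = 0.5319 m·K/W
ΣR = 4.180×10^-5 + 3.880 + 0.5319 = 4.412 m·K/W
Q' = ΔT/ΣR = (110 °C − 10.2 °C)/4.412 = 22.62 W/m
From the inner boundary to the expanded polystyrene/cellular glass interface, ΣR_partial = 3.880 m·K/W.
T_interface = T_in − Q'·ΣR_partial = 110 °C − (22.62)(3.880) = 22.2 °C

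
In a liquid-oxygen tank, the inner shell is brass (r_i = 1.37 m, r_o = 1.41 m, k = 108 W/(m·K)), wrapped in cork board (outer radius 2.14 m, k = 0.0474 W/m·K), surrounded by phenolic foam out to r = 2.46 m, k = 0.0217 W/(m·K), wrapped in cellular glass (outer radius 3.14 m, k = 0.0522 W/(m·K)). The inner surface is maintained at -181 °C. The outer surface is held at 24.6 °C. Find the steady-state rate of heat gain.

Q = 269 W

Series thermal resistances, inner to outer:
  R_brass = (1/1.37 − 1/1.41)/(4πk) = 0.02071/(4π·108) = 1.526×10^-5 K/W
  R_cork board = (1/1.41 − 1/2.14)/(4πk) = 0.2419/(4π·0.0474) = 0.4062 K/W
  R_phenolic foam = (1/2.14 − 1/2.46)/(4πk) = 0.06079/(4π·0.0217) = 0.2229 K/W
  R_cellular glass = (1/2.46 − 1/3.14)/(4πk) = 0.08803/(4π·0.0522) = 0.1342 K/W
ΣR = 1.526×10^-5 + 0.4062 + 0.2229 + 0.1342 = 0.7633 K/W
Q = ΔT/ΣR = (-181 °C − 24.6 °C)/0.7633 = -269 W
(Negative Q ⇒ heat flows inward; heat gain = 269 W.)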